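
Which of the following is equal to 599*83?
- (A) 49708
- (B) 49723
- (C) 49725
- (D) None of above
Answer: D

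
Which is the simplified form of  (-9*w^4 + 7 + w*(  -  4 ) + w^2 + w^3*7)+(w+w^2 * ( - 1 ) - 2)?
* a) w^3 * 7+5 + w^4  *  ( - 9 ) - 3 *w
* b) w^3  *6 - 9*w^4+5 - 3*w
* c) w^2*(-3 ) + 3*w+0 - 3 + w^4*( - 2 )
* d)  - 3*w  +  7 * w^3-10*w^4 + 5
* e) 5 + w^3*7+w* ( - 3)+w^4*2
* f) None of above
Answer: a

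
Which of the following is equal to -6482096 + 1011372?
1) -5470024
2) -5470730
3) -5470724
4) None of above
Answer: 3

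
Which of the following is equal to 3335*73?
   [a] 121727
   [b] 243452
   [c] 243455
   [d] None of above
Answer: c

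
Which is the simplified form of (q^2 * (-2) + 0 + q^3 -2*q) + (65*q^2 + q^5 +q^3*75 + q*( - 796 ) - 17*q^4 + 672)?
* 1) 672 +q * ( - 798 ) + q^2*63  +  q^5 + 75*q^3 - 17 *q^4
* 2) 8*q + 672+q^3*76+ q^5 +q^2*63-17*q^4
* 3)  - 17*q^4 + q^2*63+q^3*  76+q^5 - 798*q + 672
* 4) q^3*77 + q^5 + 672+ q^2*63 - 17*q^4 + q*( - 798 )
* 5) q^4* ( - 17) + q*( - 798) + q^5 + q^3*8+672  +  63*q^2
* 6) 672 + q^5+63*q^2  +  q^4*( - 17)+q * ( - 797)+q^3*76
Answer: 3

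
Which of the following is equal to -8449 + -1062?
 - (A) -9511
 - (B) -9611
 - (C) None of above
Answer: A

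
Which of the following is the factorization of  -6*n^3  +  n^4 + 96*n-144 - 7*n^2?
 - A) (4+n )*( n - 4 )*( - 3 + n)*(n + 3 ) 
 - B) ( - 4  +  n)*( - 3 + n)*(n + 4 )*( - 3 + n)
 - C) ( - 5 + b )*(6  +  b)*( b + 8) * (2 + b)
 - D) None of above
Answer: B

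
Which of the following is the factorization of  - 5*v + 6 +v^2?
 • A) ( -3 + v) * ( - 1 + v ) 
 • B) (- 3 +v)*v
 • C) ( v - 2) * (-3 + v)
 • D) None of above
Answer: C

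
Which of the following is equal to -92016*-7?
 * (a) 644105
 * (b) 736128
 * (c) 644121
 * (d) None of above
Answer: d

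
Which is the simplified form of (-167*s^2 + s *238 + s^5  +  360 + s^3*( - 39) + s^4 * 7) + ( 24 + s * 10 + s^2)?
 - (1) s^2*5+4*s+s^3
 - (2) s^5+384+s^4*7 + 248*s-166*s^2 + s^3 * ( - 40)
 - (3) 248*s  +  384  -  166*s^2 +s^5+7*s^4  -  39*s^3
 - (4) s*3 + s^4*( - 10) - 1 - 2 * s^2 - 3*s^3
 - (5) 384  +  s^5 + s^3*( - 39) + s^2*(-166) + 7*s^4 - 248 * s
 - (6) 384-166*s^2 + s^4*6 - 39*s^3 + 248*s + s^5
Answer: 3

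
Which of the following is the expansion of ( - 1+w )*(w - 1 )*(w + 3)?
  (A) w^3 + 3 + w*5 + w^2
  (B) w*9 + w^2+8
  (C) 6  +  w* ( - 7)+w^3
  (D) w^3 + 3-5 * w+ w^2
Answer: D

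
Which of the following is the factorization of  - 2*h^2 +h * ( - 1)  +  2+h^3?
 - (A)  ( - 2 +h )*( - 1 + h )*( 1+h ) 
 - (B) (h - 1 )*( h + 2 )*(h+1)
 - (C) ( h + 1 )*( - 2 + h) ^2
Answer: A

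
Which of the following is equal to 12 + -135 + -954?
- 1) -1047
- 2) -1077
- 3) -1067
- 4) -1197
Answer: 2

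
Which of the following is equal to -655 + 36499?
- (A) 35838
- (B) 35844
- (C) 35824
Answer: B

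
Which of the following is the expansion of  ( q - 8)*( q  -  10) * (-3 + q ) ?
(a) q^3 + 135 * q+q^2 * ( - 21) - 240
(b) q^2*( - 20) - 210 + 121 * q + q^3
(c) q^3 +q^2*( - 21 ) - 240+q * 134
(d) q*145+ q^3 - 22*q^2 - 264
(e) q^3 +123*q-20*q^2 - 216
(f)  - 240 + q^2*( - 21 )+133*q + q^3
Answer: c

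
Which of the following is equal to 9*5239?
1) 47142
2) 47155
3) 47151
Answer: 3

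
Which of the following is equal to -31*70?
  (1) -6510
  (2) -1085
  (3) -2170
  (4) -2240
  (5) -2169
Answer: 3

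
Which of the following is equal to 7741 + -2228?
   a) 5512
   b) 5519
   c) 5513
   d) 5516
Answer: c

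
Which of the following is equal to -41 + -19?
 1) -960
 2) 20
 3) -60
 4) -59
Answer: 3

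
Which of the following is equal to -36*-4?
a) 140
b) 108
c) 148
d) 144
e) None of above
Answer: d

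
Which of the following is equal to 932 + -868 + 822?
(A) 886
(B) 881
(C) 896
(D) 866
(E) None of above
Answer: A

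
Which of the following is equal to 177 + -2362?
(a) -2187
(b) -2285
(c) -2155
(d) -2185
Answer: d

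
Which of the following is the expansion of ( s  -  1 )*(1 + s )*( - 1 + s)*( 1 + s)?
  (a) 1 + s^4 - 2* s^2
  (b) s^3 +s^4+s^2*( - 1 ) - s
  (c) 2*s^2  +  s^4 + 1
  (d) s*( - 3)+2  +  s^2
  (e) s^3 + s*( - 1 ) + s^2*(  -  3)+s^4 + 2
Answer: a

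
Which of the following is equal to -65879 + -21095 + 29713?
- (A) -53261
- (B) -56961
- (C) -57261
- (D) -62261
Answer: C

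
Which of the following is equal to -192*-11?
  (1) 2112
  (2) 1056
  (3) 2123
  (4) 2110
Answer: 1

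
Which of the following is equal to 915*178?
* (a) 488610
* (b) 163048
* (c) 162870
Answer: c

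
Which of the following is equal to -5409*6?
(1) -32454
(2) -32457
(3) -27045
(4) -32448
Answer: 1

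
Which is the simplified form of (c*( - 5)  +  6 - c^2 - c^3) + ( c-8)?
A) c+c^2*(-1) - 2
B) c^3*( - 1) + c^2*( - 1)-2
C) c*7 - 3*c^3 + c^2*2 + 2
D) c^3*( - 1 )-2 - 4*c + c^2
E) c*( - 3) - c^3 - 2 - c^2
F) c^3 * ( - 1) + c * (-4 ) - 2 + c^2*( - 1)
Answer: F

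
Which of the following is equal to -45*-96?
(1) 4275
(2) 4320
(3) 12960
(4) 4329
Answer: 2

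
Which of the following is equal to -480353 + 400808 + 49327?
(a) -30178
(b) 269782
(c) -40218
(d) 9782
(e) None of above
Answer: e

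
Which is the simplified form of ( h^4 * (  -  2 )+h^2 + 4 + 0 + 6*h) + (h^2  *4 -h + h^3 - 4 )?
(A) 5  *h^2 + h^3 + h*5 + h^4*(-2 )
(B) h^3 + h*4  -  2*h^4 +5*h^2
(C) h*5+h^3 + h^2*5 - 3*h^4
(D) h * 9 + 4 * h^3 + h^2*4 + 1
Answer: A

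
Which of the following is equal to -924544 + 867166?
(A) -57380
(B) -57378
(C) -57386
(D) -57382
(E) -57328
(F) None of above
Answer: B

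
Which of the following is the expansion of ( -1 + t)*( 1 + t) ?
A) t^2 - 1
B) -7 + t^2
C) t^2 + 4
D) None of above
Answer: A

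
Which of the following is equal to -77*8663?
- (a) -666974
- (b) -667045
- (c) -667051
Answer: c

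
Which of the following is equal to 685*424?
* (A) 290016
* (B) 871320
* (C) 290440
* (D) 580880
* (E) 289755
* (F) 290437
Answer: C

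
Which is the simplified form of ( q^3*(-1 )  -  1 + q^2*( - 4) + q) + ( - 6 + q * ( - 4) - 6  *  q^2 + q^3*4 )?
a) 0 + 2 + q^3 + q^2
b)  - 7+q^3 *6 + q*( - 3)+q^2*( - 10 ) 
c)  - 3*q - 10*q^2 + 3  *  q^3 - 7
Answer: c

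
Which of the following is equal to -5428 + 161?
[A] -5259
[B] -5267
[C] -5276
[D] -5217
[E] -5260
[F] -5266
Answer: B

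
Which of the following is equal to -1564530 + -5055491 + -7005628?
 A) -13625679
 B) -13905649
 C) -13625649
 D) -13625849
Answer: C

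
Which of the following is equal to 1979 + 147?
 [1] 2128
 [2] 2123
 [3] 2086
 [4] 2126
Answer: 4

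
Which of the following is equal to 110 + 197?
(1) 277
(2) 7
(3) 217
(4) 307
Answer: 4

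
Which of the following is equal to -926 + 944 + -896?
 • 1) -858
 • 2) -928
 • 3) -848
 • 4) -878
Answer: 4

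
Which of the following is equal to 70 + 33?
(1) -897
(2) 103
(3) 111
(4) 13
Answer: 2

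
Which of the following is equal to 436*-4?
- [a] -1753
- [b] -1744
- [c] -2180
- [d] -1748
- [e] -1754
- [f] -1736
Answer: b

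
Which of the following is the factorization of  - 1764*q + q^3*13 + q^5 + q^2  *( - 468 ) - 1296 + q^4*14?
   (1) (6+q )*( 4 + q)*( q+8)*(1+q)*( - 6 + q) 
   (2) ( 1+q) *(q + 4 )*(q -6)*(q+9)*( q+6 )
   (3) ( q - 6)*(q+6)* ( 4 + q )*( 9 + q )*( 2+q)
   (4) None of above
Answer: 2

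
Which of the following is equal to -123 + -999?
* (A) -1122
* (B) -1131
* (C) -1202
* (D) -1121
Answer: A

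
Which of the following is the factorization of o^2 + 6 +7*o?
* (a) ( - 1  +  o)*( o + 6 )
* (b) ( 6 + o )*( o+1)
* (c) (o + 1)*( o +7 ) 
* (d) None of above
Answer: b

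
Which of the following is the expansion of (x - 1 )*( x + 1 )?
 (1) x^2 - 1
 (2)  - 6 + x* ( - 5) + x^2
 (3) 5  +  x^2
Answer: 1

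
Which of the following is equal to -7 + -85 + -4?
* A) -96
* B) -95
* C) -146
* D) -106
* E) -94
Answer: A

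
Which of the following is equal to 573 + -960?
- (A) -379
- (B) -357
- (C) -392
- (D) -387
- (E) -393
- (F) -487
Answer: D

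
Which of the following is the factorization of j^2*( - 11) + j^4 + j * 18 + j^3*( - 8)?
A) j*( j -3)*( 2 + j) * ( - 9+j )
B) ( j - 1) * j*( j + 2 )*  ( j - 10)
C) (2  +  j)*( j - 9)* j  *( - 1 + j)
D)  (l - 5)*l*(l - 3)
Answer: C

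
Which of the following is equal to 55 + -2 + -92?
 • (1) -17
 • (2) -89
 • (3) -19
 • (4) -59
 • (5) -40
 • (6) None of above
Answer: 6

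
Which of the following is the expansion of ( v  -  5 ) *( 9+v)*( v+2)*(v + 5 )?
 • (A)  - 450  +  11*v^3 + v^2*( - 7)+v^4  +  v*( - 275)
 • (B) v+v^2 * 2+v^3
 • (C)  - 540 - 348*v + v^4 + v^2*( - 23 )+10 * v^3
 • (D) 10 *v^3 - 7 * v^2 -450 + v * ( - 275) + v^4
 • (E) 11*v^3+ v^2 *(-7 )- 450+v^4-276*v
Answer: A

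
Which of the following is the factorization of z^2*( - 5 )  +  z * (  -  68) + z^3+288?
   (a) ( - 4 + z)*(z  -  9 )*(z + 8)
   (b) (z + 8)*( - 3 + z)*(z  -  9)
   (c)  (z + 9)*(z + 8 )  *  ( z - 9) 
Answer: a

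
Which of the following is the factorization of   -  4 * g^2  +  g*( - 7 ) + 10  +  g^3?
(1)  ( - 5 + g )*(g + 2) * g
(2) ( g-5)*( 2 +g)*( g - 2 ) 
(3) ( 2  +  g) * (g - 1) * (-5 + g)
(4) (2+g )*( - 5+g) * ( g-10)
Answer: 3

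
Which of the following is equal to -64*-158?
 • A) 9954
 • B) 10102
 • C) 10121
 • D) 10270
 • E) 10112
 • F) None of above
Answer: E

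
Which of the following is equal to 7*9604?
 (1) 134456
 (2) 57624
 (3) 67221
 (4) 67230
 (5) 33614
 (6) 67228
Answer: 6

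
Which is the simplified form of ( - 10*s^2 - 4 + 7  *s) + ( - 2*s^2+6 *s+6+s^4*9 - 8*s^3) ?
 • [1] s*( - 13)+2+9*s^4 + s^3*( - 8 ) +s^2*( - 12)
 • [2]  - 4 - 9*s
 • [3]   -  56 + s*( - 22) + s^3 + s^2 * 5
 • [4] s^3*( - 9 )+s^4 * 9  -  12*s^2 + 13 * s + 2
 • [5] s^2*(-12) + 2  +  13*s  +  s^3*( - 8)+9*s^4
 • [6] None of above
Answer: 5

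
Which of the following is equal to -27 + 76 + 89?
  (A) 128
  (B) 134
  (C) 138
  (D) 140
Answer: C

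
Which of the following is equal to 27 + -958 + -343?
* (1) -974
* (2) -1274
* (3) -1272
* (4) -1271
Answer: 2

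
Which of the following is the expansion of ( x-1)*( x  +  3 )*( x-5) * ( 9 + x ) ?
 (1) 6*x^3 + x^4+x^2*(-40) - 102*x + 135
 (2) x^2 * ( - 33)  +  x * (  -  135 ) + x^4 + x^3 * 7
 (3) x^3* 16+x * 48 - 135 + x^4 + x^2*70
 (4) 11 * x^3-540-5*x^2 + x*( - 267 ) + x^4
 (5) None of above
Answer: 1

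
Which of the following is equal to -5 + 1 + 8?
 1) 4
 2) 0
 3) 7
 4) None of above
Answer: 1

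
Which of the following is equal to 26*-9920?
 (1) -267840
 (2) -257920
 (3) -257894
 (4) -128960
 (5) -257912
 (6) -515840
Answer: 2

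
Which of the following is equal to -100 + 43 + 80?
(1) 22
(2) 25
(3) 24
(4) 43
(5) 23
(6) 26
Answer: 5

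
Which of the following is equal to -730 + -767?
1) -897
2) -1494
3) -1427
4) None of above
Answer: 4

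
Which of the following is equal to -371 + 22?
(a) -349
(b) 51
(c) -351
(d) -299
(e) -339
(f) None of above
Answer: a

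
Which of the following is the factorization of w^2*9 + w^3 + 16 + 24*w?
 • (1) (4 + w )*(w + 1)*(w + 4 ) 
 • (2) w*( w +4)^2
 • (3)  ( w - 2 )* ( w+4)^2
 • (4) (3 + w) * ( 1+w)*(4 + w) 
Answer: 1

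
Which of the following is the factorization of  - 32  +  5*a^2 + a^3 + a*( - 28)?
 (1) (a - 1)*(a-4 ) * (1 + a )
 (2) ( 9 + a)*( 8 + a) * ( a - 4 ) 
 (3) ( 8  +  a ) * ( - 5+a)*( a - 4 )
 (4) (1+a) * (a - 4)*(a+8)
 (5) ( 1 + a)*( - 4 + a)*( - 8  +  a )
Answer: 4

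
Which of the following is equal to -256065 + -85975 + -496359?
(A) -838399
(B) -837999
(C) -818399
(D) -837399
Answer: A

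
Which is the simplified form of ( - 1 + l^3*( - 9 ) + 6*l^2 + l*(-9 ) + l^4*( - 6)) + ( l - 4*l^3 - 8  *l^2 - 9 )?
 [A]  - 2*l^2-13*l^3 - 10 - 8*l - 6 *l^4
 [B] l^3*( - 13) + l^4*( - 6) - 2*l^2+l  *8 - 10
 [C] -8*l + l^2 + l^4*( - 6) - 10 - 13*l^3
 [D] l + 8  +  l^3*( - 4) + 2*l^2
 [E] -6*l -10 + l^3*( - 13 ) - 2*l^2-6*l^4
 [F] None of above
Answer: A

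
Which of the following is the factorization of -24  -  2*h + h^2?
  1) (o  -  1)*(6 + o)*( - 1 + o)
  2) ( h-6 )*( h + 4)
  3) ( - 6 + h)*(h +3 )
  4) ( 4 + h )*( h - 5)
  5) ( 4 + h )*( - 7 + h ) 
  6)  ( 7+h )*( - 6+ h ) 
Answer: 2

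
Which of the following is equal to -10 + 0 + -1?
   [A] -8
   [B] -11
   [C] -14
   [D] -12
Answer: B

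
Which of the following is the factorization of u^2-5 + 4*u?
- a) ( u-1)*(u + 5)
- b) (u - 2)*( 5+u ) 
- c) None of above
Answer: a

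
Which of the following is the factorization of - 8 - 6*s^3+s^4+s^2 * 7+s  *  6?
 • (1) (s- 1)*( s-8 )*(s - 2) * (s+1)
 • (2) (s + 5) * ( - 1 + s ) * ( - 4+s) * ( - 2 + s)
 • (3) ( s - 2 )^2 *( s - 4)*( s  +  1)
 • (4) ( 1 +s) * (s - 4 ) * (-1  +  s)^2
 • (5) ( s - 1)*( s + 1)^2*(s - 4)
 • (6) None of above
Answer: 6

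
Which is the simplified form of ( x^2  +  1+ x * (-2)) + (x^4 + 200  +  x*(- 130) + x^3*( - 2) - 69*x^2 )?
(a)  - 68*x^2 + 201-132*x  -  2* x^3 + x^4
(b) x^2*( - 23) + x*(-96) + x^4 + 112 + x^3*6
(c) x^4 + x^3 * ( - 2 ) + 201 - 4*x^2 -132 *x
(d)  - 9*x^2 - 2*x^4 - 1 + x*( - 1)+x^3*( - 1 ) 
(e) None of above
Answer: a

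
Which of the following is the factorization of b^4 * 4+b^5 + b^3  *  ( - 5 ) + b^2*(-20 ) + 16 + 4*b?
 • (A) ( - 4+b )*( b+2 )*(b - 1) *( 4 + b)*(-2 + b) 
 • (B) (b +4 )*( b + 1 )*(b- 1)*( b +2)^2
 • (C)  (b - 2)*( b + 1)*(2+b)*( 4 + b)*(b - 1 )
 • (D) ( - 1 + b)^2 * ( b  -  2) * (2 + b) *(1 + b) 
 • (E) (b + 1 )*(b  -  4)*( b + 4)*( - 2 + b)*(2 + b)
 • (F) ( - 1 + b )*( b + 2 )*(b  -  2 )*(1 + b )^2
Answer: C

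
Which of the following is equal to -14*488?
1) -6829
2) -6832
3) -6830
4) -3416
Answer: 2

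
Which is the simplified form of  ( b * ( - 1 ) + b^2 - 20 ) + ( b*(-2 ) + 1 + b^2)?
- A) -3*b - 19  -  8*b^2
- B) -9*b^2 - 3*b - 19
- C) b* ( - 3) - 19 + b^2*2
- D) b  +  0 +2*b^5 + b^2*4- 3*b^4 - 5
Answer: C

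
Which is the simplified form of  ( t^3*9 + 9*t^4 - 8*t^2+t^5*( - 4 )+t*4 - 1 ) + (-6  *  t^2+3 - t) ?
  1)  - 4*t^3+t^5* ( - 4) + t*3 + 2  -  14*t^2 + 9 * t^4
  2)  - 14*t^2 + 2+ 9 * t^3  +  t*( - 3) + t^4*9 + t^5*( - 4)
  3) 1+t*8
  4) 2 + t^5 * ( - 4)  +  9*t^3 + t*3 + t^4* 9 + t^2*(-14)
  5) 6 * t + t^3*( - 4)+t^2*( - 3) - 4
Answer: 4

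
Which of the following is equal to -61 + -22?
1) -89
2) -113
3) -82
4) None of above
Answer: 4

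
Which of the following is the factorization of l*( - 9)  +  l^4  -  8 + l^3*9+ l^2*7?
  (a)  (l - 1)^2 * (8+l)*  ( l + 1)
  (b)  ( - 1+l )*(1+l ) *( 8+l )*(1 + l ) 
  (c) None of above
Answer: b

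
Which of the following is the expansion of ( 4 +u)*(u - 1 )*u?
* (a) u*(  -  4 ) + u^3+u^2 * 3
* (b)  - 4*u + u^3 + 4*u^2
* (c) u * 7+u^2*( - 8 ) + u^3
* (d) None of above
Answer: a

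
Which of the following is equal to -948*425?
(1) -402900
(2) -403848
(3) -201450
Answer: 1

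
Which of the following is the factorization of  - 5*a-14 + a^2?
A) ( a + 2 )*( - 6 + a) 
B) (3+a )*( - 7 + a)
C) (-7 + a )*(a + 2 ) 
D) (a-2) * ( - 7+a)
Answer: C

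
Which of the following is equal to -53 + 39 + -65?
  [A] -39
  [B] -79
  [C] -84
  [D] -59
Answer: B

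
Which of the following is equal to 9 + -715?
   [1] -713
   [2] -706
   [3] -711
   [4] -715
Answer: 2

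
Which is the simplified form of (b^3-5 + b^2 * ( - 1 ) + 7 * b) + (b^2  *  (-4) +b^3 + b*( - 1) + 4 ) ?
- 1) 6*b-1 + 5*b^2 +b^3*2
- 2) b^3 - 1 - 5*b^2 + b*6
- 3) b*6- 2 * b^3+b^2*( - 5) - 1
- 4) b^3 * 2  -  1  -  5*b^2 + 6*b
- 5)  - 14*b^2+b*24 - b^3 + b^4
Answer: 4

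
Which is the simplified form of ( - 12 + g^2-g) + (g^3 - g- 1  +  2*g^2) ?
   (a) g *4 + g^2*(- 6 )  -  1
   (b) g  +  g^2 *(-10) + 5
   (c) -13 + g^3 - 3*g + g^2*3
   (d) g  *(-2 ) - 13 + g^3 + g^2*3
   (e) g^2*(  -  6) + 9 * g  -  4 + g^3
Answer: d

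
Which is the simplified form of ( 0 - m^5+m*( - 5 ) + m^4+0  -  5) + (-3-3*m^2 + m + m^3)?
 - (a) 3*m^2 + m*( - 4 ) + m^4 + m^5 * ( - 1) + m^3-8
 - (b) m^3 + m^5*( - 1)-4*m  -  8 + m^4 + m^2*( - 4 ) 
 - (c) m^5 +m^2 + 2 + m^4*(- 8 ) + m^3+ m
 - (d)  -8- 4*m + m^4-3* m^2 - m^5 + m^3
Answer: d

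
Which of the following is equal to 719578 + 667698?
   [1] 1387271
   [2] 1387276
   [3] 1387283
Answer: 2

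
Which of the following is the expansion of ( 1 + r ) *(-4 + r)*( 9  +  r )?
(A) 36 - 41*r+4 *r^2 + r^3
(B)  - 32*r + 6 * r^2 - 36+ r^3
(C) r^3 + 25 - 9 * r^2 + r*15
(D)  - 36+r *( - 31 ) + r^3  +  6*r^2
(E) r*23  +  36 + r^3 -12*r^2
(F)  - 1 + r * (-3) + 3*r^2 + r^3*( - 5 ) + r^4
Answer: D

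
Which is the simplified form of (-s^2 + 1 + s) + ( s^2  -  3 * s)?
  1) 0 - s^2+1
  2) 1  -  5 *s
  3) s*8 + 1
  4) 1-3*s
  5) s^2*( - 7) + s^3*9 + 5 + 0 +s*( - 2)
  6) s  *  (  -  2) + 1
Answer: 6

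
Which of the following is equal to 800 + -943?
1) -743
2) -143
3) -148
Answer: 2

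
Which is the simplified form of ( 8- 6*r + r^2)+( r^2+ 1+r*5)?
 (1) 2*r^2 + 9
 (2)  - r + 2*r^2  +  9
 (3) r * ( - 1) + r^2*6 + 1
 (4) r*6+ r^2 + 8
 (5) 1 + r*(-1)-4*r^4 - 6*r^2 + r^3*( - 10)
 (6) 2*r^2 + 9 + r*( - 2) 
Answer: 2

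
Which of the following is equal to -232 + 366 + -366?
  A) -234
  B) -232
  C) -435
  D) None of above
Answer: B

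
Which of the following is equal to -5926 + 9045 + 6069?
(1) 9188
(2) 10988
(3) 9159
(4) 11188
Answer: 1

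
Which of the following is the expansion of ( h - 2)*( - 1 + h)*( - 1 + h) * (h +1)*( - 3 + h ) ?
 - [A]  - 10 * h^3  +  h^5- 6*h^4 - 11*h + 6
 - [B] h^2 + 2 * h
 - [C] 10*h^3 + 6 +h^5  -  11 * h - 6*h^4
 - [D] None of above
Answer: C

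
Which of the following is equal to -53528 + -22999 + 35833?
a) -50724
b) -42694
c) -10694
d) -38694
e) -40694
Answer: e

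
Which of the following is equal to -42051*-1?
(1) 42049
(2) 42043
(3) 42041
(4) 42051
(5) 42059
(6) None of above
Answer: 4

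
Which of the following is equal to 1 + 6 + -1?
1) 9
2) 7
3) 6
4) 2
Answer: 3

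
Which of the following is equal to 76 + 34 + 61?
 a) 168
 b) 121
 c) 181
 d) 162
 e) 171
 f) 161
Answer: e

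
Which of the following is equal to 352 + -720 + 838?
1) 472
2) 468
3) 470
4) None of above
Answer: 3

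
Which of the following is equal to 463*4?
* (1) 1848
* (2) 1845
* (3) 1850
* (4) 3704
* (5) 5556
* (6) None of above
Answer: 6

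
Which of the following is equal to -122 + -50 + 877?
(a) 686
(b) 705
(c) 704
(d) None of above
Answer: b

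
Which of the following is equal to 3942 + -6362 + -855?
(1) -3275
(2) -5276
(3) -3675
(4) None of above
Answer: 1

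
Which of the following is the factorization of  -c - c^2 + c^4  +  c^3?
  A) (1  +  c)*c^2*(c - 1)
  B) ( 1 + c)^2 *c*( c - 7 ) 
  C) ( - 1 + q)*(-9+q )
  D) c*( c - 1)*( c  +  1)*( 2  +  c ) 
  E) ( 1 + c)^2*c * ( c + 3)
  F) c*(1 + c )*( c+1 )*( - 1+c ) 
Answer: F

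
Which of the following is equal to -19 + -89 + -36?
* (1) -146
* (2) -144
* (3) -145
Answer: 2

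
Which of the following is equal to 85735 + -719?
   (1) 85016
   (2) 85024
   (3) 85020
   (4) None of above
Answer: 1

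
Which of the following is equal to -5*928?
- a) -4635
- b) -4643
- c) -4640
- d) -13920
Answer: c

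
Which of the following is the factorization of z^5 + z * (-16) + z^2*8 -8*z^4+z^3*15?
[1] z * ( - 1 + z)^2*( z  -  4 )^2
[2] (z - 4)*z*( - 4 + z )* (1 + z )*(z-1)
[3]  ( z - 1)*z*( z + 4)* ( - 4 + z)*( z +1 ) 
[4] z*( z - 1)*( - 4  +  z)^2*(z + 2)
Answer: 2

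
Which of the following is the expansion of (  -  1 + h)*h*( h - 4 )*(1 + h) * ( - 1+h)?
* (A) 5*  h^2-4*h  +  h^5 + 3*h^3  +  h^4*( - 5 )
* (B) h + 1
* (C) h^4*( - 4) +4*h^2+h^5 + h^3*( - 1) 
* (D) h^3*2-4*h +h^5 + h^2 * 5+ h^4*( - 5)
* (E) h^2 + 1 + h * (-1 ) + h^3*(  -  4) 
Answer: A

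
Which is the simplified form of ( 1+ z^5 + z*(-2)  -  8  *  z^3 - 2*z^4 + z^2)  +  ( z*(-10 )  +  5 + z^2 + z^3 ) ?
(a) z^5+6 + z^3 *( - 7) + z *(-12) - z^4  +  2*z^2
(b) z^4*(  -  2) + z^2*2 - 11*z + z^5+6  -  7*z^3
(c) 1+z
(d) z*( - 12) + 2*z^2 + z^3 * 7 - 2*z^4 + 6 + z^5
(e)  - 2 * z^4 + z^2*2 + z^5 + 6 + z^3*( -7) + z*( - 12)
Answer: e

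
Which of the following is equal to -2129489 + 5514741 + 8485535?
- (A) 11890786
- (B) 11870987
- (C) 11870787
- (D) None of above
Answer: C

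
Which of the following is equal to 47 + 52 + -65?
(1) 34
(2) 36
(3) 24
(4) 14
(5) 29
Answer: 1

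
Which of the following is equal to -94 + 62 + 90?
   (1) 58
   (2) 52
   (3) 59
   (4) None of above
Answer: 1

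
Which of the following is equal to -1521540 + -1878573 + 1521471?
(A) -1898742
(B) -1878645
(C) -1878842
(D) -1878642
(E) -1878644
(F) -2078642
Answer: D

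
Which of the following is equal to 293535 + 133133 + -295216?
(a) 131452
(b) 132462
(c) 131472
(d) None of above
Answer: a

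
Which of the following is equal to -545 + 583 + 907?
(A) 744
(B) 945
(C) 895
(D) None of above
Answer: B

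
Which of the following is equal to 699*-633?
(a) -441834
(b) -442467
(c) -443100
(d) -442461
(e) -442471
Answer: b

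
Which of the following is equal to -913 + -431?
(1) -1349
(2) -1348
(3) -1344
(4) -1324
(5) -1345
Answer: 3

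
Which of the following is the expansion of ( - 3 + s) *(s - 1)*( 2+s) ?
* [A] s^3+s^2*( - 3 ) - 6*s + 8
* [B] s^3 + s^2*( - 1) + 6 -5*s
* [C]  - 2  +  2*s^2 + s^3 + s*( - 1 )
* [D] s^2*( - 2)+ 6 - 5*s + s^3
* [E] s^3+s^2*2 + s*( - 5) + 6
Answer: D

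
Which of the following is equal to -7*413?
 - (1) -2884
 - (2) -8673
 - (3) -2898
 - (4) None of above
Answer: 4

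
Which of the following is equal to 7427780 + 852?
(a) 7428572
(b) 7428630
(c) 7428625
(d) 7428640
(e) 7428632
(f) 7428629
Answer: e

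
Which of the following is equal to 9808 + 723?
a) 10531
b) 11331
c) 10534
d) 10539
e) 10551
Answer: a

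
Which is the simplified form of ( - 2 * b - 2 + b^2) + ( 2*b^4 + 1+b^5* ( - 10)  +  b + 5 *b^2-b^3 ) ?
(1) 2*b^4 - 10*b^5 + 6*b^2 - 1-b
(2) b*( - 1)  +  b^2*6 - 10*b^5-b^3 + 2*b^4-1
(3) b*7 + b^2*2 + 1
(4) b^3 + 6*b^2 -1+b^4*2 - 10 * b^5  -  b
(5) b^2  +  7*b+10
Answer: 2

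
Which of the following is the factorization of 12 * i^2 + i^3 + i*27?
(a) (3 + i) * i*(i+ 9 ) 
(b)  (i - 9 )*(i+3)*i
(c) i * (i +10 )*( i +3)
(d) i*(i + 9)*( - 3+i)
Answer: a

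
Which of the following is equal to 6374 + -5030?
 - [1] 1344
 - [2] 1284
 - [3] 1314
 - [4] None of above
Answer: 1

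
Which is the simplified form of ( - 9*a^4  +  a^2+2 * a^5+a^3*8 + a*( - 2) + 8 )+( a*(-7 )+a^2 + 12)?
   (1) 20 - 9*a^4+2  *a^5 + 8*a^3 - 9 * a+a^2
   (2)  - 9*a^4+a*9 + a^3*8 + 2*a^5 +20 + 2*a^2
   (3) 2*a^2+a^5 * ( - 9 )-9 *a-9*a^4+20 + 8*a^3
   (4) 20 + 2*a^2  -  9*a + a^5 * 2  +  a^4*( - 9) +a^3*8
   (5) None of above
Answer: 4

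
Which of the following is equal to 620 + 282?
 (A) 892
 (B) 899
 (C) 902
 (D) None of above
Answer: C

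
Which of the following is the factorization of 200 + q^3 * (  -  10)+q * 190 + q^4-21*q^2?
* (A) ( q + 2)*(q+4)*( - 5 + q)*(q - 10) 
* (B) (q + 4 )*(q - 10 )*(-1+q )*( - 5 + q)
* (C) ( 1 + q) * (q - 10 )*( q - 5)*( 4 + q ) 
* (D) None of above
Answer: C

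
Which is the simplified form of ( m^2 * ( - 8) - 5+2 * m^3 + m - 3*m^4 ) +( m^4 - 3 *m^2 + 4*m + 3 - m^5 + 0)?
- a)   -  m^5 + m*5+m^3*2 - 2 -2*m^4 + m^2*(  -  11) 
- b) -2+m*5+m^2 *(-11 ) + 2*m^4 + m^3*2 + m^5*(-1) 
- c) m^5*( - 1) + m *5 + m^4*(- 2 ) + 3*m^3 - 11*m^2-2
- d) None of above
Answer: a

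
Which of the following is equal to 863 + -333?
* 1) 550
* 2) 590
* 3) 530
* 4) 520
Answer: 3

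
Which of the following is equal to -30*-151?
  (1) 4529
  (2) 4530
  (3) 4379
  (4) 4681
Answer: 2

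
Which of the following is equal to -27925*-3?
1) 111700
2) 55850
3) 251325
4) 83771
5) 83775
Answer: 5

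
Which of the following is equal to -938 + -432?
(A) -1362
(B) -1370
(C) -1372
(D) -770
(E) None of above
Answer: B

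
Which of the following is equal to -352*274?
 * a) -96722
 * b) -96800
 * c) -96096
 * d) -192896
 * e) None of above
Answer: e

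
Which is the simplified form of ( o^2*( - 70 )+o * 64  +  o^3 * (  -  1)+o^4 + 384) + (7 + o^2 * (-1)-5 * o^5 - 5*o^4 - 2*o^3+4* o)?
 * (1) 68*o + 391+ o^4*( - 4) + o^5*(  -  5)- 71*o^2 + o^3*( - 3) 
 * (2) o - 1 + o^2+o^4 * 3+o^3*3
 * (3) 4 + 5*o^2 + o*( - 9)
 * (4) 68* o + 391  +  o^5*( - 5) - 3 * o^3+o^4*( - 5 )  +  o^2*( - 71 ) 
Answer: 1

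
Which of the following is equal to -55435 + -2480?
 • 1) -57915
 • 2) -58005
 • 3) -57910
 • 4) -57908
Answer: 1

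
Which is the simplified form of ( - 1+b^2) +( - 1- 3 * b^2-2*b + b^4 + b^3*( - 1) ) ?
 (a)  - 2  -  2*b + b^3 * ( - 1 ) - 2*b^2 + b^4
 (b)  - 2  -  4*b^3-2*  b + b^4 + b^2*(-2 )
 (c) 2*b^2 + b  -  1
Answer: a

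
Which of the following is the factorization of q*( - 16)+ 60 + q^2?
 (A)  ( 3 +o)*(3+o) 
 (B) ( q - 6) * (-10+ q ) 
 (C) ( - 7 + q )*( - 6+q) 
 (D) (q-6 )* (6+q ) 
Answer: B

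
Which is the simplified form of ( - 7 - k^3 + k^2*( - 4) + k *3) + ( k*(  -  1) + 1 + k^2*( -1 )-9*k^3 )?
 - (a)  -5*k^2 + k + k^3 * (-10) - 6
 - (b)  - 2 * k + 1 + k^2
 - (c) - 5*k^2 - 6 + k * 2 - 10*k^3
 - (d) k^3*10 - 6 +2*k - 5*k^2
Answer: c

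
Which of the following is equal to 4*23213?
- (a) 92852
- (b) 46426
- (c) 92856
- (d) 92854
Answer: a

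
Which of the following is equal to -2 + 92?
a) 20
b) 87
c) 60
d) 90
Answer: d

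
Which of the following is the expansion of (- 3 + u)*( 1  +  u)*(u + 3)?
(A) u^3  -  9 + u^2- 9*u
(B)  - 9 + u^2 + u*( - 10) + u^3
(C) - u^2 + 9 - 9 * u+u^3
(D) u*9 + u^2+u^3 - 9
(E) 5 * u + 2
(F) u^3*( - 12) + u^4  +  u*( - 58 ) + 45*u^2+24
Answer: A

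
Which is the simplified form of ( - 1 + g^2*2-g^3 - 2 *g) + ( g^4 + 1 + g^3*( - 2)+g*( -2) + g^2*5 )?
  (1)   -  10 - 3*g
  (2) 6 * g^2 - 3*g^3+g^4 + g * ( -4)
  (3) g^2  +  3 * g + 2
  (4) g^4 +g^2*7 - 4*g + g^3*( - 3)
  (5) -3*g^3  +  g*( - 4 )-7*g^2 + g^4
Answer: 4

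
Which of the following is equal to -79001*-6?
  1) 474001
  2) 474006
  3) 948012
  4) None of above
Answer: 2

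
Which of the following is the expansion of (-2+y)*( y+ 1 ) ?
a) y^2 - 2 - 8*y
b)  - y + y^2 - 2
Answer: b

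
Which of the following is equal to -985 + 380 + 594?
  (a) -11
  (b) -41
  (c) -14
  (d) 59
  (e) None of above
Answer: a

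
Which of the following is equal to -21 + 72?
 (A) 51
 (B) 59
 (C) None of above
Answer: A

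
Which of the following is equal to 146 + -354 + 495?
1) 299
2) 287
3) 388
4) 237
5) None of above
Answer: 2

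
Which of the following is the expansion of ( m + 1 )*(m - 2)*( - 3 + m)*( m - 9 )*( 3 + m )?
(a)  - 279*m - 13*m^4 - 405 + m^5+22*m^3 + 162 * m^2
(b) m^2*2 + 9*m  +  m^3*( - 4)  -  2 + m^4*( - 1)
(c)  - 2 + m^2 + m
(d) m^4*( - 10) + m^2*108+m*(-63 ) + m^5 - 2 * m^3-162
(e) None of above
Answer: d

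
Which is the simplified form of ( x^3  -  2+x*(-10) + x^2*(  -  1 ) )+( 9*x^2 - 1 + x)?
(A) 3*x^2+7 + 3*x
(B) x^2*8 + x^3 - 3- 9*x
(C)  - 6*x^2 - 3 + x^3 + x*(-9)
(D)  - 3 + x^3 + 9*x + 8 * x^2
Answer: B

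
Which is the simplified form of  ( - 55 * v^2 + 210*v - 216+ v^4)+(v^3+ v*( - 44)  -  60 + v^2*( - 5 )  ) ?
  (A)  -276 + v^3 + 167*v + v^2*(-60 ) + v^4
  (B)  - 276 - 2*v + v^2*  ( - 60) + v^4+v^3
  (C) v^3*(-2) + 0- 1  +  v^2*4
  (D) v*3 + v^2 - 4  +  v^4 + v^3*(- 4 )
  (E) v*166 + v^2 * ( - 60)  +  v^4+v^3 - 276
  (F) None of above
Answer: E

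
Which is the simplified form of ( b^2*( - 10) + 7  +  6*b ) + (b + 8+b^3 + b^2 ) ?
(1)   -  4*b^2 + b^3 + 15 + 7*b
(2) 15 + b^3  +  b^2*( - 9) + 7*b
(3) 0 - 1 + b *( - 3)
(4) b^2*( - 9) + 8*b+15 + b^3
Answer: 2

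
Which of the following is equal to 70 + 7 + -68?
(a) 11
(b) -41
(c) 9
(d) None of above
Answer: c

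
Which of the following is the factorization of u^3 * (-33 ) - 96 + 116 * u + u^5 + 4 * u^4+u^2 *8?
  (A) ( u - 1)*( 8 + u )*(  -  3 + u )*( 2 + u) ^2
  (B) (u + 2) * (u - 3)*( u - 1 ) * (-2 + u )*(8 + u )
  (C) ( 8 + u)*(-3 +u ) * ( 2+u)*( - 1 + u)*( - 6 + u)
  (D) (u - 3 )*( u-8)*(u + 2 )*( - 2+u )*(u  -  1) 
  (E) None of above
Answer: B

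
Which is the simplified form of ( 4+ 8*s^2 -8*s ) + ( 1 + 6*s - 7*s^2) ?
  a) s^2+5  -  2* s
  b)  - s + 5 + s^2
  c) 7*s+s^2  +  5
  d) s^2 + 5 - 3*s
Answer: a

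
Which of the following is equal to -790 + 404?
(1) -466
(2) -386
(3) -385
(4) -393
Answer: 2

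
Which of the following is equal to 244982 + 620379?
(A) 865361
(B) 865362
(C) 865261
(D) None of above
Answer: A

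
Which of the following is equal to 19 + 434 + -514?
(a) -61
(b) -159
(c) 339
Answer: a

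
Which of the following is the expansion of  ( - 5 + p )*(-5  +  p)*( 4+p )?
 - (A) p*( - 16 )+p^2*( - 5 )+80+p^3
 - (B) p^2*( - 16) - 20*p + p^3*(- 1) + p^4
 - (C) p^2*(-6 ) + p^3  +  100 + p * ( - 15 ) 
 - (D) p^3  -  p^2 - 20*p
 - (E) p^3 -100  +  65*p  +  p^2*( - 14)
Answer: C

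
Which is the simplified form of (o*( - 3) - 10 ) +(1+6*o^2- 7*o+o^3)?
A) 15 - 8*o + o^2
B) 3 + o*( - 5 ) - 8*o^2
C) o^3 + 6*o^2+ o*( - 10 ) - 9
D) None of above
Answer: C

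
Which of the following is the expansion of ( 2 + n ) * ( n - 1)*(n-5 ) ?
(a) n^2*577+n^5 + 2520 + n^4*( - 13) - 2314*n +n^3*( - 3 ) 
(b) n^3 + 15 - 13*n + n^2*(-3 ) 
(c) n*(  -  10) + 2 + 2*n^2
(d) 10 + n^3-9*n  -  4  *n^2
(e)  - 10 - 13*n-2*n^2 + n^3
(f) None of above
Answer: f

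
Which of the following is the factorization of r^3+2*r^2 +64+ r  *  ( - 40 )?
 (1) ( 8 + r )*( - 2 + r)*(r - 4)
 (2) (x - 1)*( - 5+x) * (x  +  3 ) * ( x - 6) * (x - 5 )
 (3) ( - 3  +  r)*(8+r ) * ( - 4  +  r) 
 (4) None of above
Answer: 1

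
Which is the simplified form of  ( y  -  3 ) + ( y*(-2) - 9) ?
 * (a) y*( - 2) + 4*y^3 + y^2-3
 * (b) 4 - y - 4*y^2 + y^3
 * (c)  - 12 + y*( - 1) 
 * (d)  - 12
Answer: c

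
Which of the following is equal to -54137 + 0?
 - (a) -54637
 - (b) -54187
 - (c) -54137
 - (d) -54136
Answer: c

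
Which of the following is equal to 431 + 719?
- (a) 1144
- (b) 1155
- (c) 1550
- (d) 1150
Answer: d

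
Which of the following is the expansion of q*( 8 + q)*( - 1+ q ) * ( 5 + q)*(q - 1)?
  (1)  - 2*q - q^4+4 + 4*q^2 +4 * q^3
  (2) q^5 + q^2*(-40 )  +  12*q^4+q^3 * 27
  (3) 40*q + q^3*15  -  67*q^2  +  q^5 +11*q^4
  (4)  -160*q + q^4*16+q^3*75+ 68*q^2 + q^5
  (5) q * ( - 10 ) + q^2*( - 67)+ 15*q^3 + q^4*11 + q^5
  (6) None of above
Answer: 3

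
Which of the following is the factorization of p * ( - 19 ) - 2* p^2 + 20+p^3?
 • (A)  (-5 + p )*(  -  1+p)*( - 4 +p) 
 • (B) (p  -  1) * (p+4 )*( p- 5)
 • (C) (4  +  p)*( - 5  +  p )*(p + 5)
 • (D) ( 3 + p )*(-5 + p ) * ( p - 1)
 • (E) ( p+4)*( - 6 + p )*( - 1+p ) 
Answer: B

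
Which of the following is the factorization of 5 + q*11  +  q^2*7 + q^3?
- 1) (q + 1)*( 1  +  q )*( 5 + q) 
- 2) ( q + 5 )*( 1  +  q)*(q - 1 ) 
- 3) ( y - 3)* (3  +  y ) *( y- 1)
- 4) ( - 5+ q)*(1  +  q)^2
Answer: 1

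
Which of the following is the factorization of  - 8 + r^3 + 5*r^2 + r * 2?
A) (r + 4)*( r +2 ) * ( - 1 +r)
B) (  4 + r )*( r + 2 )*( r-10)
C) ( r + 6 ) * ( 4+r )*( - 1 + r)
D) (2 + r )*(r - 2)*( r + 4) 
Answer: A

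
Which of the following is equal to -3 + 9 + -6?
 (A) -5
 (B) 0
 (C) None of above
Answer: B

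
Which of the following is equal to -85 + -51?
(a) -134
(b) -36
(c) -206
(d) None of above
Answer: d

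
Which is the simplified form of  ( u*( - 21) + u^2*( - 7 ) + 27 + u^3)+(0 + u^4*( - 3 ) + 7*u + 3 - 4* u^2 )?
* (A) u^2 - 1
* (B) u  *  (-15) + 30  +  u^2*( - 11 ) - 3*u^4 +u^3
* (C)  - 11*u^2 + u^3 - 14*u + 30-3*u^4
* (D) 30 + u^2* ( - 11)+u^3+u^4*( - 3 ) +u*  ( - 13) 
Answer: C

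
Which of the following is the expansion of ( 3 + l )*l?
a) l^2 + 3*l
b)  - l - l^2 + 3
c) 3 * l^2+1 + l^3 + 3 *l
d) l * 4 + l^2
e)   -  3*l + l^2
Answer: a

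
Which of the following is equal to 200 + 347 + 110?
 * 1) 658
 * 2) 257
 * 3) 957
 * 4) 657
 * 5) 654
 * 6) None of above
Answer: 4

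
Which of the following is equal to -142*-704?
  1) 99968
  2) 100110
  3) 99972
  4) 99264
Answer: 1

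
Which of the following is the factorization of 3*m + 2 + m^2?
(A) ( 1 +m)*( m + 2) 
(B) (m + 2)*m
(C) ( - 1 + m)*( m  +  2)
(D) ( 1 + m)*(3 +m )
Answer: A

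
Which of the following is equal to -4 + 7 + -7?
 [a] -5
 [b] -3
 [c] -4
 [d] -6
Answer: c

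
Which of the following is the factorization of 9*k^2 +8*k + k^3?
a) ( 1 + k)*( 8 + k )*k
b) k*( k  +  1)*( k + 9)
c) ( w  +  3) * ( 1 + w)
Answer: a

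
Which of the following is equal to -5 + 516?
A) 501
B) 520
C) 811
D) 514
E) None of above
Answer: E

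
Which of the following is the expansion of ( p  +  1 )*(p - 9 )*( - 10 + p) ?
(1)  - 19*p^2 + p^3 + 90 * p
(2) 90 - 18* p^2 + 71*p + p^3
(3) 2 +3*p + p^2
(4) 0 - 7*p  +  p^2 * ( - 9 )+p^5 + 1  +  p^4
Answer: 2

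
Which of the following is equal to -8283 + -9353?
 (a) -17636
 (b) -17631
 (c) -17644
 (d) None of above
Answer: a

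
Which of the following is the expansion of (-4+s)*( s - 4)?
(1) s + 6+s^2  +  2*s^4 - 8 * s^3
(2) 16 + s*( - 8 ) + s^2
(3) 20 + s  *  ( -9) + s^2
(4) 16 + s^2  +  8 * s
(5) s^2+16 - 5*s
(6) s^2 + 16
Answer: 2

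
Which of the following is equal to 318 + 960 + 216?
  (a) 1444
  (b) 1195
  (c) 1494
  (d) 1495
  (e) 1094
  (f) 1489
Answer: c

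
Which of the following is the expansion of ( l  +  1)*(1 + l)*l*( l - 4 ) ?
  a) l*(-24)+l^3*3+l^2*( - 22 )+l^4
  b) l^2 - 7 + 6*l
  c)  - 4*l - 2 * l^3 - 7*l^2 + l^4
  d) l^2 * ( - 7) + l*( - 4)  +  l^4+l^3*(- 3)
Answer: c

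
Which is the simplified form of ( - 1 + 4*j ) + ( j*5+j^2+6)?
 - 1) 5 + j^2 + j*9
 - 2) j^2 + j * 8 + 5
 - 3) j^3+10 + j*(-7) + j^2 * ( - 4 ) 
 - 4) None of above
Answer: 1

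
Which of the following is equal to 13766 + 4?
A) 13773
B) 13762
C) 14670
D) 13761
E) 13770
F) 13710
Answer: E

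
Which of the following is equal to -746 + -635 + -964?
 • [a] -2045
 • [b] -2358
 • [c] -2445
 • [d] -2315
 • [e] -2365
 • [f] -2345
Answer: f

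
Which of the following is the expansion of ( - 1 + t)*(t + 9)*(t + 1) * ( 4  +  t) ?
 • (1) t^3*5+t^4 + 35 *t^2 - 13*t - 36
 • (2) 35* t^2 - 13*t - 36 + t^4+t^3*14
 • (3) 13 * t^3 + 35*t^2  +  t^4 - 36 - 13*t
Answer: 3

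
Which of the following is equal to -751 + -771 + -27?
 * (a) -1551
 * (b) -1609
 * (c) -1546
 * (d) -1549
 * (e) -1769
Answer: d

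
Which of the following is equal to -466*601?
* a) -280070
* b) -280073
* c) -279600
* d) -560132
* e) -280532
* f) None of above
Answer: f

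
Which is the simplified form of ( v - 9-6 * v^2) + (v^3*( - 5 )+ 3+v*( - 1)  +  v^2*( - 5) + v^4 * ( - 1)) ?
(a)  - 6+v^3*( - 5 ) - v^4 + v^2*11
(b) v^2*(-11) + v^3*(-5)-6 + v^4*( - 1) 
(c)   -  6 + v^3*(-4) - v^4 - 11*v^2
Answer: b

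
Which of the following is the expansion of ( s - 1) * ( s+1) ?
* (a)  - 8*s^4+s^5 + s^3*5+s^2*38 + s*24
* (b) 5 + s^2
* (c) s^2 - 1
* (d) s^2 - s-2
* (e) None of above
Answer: c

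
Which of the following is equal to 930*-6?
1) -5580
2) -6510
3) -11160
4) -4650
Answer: 1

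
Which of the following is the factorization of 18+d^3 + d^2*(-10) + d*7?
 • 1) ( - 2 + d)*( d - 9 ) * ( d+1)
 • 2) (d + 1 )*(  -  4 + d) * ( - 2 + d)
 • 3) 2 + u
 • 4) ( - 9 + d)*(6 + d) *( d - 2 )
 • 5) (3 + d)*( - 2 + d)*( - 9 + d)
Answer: 1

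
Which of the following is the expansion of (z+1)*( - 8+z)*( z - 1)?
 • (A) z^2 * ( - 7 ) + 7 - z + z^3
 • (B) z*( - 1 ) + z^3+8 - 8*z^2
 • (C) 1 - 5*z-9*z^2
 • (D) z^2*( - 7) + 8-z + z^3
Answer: B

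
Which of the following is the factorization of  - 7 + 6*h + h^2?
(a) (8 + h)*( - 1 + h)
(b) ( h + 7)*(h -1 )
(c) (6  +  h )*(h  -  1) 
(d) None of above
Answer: b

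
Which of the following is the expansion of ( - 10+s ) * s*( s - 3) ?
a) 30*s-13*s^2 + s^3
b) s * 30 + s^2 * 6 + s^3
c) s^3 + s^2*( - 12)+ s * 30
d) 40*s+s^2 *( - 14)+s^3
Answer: a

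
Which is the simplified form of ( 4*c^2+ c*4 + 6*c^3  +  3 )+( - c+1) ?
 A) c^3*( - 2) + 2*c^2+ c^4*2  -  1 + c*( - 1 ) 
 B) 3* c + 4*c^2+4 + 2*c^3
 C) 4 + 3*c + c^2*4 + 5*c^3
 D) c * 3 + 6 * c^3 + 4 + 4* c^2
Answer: D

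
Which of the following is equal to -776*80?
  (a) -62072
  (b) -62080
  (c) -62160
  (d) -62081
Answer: b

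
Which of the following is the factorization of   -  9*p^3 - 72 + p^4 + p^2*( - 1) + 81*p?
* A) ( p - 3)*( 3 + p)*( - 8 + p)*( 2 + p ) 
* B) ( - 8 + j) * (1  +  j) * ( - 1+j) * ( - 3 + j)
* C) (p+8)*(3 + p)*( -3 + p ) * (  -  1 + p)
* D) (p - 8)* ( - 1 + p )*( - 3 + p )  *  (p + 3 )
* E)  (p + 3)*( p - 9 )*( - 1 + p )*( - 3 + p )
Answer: D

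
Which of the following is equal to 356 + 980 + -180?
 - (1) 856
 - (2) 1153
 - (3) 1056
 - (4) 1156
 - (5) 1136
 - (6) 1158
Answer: 4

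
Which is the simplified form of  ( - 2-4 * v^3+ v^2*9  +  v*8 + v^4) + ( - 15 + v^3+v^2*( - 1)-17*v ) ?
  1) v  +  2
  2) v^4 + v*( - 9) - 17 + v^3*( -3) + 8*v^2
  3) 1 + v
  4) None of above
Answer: 2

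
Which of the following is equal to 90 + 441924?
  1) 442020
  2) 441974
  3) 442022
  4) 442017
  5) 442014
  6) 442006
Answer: 5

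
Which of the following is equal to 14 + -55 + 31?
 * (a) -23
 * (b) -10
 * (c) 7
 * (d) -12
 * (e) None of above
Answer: b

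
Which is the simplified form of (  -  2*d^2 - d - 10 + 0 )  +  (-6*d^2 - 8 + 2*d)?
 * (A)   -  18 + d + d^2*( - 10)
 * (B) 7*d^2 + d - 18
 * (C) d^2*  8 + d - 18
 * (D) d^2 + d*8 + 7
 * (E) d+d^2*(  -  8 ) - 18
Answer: E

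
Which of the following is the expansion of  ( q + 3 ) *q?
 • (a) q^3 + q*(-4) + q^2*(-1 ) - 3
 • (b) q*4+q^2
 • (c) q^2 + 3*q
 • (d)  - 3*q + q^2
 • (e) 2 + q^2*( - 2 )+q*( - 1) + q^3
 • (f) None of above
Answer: c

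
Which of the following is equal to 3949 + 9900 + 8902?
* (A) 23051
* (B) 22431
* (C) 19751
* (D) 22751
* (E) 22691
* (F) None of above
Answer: D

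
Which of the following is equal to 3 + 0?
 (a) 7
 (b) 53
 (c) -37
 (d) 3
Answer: d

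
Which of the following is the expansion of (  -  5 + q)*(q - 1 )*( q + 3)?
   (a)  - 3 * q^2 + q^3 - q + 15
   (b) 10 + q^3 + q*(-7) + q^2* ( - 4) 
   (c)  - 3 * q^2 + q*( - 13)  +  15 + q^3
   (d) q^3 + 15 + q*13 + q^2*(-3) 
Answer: c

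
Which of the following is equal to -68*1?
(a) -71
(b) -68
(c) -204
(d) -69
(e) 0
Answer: b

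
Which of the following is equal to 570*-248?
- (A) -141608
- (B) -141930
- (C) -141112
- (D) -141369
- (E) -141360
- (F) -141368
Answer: E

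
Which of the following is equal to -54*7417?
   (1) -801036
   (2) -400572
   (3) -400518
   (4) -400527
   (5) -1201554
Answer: 3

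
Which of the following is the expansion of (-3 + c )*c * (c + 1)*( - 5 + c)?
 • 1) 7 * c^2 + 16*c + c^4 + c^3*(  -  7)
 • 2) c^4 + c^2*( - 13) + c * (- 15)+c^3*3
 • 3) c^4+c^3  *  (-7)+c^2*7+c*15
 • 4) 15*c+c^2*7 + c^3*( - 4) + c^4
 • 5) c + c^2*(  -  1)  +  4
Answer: 3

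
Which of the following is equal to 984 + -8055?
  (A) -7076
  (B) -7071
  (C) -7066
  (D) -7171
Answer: B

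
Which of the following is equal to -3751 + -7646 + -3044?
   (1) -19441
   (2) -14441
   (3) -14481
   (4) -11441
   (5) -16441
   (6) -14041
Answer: 2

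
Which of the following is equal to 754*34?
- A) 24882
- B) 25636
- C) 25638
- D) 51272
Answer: B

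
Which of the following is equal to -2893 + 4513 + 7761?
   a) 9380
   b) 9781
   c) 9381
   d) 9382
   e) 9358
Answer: c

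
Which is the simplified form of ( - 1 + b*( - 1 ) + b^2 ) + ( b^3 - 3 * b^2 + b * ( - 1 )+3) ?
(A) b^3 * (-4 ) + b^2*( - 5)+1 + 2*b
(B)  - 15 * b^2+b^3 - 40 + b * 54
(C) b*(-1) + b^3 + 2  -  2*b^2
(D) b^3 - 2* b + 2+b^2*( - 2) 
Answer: D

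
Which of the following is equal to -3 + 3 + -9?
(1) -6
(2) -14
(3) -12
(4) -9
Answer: 4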